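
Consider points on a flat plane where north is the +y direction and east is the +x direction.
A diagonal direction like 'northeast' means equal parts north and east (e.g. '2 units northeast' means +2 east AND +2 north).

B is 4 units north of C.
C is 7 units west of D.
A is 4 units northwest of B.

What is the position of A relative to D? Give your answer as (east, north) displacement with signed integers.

Place D at the origin (east=0, north=0).
  C is 7 units west of D: delta (east=-7, north=+0); C at (east=-7, north=0).
  B is 4 units north of C: delta (east=+0, north=+4); B at (east=-7, north=4).
  A is 4 units northwest of B: delta (east=-4, north=+4); A at (east=-11, north=8).
Therefore A relative to D: (east=-11, north=8).

Answer: A is at (east=-11, north=8) relative to D.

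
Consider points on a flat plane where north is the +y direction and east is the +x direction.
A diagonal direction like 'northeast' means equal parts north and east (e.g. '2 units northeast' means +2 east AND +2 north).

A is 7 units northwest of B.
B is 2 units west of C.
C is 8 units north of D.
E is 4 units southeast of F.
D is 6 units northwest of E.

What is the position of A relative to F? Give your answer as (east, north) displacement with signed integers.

Answer: A is at (east=-11, north=17) relative to F.

Derivation:
Place F at the origin (east=0, north=0).
  E is 4 units southeast of F: delta (east=+4, north=-4); E at (east=4, north=-4).
  D is 6 units northwest of E: delta (east=-6, north=+6); D at (east=-2, north=2).
  C is 8 units north of D: delta (east=+0, north=+8); C at (east=-2, north=10).
  B is 2 units west of C: delta (east=-2, north=+0); B at (east=-4, north=10).
  A is 7 units northwest of B: delta (east=-7, north=+7); A at (east=-11, north=17).
Therefore A relative to F: (east=-11, north=17).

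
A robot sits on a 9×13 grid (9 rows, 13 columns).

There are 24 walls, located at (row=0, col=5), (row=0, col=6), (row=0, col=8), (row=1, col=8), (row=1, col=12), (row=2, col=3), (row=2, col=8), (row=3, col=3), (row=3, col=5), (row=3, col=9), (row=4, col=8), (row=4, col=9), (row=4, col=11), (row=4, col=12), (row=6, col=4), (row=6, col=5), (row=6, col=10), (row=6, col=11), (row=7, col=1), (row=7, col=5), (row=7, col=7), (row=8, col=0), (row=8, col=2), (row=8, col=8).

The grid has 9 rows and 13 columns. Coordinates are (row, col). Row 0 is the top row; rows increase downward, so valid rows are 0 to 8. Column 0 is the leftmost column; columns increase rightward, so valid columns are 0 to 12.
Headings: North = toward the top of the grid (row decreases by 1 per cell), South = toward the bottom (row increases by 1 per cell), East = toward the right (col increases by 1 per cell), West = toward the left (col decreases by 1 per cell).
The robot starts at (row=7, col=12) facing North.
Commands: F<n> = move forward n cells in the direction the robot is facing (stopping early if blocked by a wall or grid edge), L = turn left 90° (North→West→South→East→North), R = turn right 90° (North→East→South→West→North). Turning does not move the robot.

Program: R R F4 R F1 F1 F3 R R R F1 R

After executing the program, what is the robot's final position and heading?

Start: (row=7, col=12), facing North
  R: turn right, now facing East
  R: turn right, now facing South
  F4: move forward 1/4 (blocked), now at (row=8, col=12)
  R: turn right, now facing West
  F1: move forward 1, now at (row=8, col=11)
  F1: move forward 1, now at (row=8, col=10)
  F3: move forward 1/3 (blocked), now at (row=8, col=9)
  R: turn right, now facing North
  R: turn right, now facing East
  R: turn right, now facing South
  F1: move forward 0/1 (blocked), now at (row=8, col=9)
  R: turn right, now facing West
Final: (row=8, col=9), facing West

Answer: Final position: (row=8, col=9), facing West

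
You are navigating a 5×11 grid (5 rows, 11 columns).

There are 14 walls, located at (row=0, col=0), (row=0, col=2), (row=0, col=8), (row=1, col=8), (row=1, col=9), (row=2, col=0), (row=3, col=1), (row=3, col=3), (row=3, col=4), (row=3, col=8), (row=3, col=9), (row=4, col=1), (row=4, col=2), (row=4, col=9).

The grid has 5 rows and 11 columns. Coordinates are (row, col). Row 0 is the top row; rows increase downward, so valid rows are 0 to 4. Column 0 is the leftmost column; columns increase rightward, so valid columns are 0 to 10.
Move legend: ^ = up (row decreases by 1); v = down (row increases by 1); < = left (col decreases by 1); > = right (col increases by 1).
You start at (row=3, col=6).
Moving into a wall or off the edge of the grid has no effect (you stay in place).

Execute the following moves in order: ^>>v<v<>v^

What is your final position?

Answer: Final position: (row=3, col=7)

Derivation:
Start: (row=3, col=6)
  ^ (up): (row=3, col=6) -> (row=2, col=6)
  > (right): (row=2, col=6) -> (row=2, col=7)
  > (right): (row=2, col=7) -> (row=2, col=8)
  v (down): blocked, stay at (row=2, col=8)
  < (left): (row=2, col=8) -> (row=2, col=7)
  v (down): (row=2, col=7) -> (row=3, col=7)
  < (left): (row=3, col=7) -> (row=3, col=6)
  > (right): (row=3, col=6) -> (row=3, col=7)
  v (down): (row=3, col=7) -> (row=4, col=7)
  ^ (up): (row=4, col=7) -> (row=3, col=7)
Final: (row=3, col=7)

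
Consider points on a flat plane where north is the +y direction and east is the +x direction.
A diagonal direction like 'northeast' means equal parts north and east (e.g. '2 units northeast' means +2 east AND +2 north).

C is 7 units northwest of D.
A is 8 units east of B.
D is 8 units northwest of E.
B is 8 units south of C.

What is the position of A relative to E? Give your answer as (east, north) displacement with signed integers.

Answer: A is at (east=-7, north=7) relative to E.

Derivation:
Place E at the origin (east=0, north=0).
  D is 8 units northwest of E: delta (east=-8, north=+8); D at (east=-8, north=8).
  C is 7 units northwest of D: delta (east=-7, north=+7); C at (east=-15, north=15).
  B is 8 units south of C: delta (east=+0, north=-8); B at (east=-15, north=7).
  A is 8 units east of B: delta (east=+8, north=+0); A at (east=-7, north=7).
Therefore A relative to E: (east=-7, north=7).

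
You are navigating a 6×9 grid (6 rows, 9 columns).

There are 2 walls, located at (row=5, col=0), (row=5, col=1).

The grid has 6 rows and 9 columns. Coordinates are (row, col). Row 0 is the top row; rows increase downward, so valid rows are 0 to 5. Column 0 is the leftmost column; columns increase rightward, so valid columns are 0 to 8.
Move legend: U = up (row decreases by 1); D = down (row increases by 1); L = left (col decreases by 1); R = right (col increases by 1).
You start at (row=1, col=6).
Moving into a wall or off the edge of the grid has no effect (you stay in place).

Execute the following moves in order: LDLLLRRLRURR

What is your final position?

Start: (row=1, col=6)
  L (left): (row=1, col=6) -> (row=1, col=5)
  D (down): (row=1, col=5) -> (row=2, col=5)
  L (left): (row=2, col=5) -> (row=2, col=4)
  L (left): (row=2, col=4) -> (row=2, col=3)
  L (left): (row=2, col=3) -> (row=2, col=2)
  R (right): (row=2, col=2) -> (row=2, col=3)
  R (right): (row=2, col=3) -> (row=2, col=4)
  L (left): (row=2, col=4) -> (row=2, col=3)
  R (right): (row=2, col=3) -> (row=2, col=4)
  U (up): (row=2, col=4) -> (row=1, col=4)
  R (right): (row=1, col=4) -> (row=1, col=5)
  R (right): (row=1, col=5) -> (row=1, col=6)
Final: (row=1, col=6)

Answer: Final position: (row=1, col=6)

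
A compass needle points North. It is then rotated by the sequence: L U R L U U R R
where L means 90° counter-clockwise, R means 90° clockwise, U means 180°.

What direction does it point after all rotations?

Start: North
  L (left (90° counter-clockwise)) -> West
  U (U-turn (180°)) -> East
  R (right (90° clockwise)) -> South
  L (left (90° counter-clockwise)) -> East
  U (U-turn (180°)) -> West
  U (U-turn (180°)) -> East
  R (right (90° clockwise)) -> South
  R (right (90° clockwise)) -> West
Final: West

Answer: Final heading: West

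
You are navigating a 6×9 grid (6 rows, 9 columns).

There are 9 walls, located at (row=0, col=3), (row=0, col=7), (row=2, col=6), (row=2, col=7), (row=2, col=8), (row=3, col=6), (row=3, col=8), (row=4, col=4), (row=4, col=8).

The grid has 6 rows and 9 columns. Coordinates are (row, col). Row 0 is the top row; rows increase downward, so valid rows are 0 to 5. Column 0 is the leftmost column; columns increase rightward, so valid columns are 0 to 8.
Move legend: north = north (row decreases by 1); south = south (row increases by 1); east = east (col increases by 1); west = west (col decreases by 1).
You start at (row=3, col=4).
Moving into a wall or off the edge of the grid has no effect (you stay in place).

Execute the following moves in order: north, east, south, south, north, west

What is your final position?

Start: (row=3, col=4)
  north (north): (row=3, col=4) -> (row=2, col=4)
  east (east): (row=2, col=4) -> (row=2, col=5)
  south (south): (row=2, col=5) -> (row=3, col=5)
  south (south): (row=3, col=5) -> (row=4, col=5)
  north (north): (row=4, col=5) -> (row=3, col=5)
  west (west): (row=3, col=5) -> (row=3, col=4)
Final: (row=3, col=4)

Answer: Final position: (row=3, col=4)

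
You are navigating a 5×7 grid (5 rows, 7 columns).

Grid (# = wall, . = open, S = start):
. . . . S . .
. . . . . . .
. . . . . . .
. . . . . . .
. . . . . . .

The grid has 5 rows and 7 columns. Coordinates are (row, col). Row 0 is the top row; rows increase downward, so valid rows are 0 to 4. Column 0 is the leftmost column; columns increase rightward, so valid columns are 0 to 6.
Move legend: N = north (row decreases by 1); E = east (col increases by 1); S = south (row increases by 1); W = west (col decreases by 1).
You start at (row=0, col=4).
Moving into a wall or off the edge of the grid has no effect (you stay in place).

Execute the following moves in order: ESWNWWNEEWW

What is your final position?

Start: (row=0, col=4)
  E (east): (row=0, col=4) -> (row=0, col=5)
  S (south): (row=0, col=5) -> (row=1, col=5)
  W (west): (row=1, col=5) -> (row=1, col=4)
  N (north): (row=1, col=4) -> (row=0, col=4)
  W (west): (row=0, col=4) -> (row=0, col=3)
  W (west): (row=0, col=3) -> (row=0, col=2)
  N (north): blocked, stay at (row=0, col=2)
  E (east): (row=0, col=2) -> (row=0, col=3)
  E (east): (row=0, col=3) -> (row=0, col=4)
  W (west): (row=0, col=4) -> (row=0, col=3)
  W (west): (row=0, col=3) -> (row=0, col=2)
Final: (row=0, col=2)

Answer: Final position: (row=0, col=2)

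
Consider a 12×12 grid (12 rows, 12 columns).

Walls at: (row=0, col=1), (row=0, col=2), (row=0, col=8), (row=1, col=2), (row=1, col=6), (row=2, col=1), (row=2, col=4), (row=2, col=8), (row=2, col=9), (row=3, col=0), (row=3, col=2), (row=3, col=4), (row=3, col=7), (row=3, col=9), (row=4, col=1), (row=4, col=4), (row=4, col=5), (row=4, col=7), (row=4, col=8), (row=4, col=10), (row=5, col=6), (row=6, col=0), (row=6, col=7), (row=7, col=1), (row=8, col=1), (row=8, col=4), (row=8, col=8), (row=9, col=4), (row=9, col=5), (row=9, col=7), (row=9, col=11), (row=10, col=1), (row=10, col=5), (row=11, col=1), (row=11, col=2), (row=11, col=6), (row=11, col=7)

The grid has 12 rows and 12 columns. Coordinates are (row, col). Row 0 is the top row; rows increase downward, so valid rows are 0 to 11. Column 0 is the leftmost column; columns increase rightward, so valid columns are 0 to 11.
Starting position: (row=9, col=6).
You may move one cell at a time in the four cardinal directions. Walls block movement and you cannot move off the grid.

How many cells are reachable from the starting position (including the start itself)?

BFS flood-fill from (row=9, col=6):
  Distance 0: (row=9, col=6)
  Distance 1: (row=8, col=6), (row=10, col=6)
  Distance 2: (row=7, col=6), (row=8, col=5), (row=8, col=7), (row=10, col=7)
  Distance 3: (row=6, col=6), (row=7, col=5), (row=7, col=7), (row=10, col=8)
  Distance 4: (row=6, col=5), (row=7, col=4), (row=7, col=8), (row=9, col=8), (row=10, col=9), (row=11, col=8)
  Distance 5: (row=5, col=5), (row=6, col=4), (row=6, col=8), (row=7, col=3), (row=7, col=9), (row=9, col=9), (row=10, col=10), (row=11, col=9)
  Distance 6: (row=5, col=4), (row=5, col=8), (row=6, col=3), (row=6, col=9), (row=7, col=2), (row=7, col=10), (row=8, col=3), (row=8, col=9), (row=9, col=10), (row=10, col=11), (row=11, col=10)
  Distance 7: (row=5, col=3), (row=5, col=7), (row=5, col=9), (row=6, col=2), (row=6, col=10), (row=7, col=11), (row=8, col=2), (row=8, col=10), (row=9, col=3), (row=11, col=11)
  Distance 8: (row=4, col=3), (row=4, col=9), (row=5, col=2), (row=5, col=10), (row=6, col=1), (row=6, col=11), (row=8, col=11), (row=9, col=2), (row=10, col=3)
  Distance 9: (row=3, col=3), (row=4, col=2), (row=5, col=1), (row=5, col=11), (row=9, col=1), (row=10, col=2), (row=10, col=4), (row=11, col=3)
  Distance 10: (row=2, col=3), (row=4, col=11), (row=5, col=0), (row=9, col=0), (row=11, col=4)
  Distance 11: (row=1, col=3), (row=2, col=2), (row=3, col=11), (row=4, col=0), (row=8, col=0), (row=10, col=0), (row=11, col=5)
  Distance 12: (row=0, col=3), (row=1, col=4), (row=2, col=11), (row=3, col=10), (row=7, col=0), (row=11, col=0)
  Distance 13: (row=0, col=4), (row=1, col=5), (row=1, col=11), (row=2, col=10)
  Distance 14: (row=0, col=5), (row=0, col=11), (row=1, col=10), (row=2, col=5)
  Distance 15: (row=0, col=6), (row=0, col=10), (row=1, col=9), (row=2, col=6), (row=3, col=5)
  Distance 16: (row=0, col=7), (row=0, col=9), (row=1, col=8), (row=2, col=7), (row=3, col=6)
  Distance 17: (row=1, col=7), (row=4, col=6)
Total reachable: 101 (grid has 107 open cells total)

Answer: Reachable cells: 101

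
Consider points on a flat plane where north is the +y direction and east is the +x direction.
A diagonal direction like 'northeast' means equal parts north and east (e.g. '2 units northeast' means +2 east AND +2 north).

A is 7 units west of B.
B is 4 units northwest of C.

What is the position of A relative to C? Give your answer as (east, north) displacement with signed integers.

Place C at the origin (east=0, north=0).
  B is 4 units northwest of C: delta (east=-4, north=+4); B at (east=-4, north=4).
  A is 7 units west of B: delta (east=-7, north=+0); A at (east=-11, north=4).
Therefore A relative to C: (east=-11, north=4).

Answer: A is at (east=-11, north=4) relative to C.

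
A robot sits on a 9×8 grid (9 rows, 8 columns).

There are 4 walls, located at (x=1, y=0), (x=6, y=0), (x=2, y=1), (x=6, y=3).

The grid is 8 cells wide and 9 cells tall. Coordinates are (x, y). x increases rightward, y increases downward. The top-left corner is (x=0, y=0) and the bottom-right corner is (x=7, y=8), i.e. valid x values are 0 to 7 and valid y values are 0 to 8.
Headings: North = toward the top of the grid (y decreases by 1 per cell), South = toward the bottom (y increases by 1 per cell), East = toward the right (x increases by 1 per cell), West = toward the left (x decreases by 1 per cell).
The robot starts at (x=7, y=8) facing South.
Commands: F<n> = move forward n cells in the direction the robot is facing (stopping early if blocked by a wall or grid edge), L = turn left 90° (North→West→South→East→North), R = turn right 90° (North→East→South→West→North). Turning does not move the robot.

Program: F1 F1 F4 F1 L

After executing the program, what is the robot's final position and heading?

Start: (x=7, y=8), facing South
  F1: move forward 0/1 (blocked), now at (x=7, y=8)
  F1: move forward 0/1 (blocked), now at (x=7, y=8)
  F4: move forward 0/4 (blocked), now at (x=7, y=8)
  F1: move forward 0/1 (blocked), now at (x=7, y=8)
  L: turn left, now facing East
Final: (x=7, y=8), facing East

Answer: Final position: (x=7, y=8), facing East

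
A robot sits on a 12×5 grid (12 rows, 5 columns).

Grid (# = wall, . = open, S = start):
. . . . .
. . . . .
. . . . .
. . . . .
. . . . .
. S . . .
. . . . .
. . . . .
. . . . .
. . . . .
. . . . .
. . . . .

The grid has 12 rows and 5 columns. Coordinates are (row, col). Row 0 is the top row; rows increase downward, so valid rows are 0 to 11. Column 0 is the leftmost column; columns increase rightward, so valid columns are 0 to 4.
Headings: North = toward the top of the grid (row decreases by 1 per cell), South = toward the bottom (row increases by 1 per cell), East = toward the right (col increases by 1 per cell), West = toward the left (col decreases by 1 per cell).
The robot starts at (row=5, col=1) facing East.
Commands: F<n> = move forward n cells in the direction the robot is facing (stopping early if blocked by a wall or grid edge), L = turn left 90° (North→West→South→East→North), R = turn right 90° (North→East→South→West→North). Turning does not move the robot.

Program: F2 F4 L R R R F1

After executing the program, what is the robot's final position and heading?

Answer: Final position: (row=5, col=3), facing West

Derivation:
Start: (row=5, col=1), facing East
  F2: move forward 2, now at (row=5, col=3)
  F4: move forward 1/4 (blocked), now at (row=5, col=4)
  L: turn left, now facing North
  R: turn right, now facing East
  R: turn right, now facing South
  R: turn right, now facing West
  F1: move forward 1, now at (row=5, col=3)
Final: (row=5, col=3), facing West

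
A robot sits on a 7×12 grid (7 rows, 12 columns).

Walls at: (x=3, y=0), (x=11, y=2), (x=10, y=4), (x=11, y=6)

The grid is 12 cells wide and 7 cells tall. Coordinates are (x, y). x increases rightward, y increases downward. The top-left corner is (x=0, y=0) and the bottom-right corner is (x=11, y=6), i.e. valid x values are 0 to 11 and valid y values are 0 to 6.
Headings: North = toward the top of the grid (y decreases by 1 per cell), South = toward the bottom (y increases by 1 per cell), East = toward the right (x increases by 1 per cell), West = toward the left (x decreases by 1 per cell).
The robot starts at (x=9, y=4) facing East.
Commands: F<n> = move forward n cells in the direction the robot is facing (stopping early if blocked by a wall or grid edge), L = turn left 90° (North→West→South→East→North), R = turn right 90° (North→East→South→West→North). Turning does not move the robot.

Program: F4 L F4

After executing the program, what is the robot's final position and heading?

Answer: Final position: (x=9, y=0), facing North

Derivation:
Start: (x=9, y=4), facing East
  F4: move forward 0/4 (blocked), now at (x=9, y=4)
  L: turn left, now facing North
  F4: move forward 4, now at (x=9, y=0)
Final: (x=9, y=0), facing North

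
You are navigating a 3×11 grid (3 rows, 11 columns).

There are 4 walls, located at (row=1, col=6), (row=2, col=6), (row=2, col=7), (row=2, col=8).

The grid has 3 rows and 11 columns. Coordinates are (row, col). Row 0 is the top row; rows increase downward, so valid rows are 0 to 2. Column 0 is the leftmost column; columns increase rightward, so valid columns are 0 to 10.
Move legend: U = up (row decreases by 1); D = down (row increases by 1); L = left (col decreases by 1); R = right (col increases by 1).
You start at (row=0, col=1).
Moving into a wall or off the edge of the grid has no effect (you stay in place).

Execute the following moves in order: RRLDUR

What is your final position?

Start: (row=0, col=1)
  R (right): (row=0, col=1) -> (row=0, col=2)
  R (right): (row=0, col=2) -> (row=0, col=3)
  L (left): (row=0, col=3) -> (row=0, col=2)
  D (down): (row=0, col=2) -> (row=1, col=2)
  U (up): (row=1, col=2) -> (row=0, col=2)
  R (right): (row=0, col=2) -> (row=0, col=3)
Final: (row=0, col=3)

Answer: Final position: (row=0, col=3)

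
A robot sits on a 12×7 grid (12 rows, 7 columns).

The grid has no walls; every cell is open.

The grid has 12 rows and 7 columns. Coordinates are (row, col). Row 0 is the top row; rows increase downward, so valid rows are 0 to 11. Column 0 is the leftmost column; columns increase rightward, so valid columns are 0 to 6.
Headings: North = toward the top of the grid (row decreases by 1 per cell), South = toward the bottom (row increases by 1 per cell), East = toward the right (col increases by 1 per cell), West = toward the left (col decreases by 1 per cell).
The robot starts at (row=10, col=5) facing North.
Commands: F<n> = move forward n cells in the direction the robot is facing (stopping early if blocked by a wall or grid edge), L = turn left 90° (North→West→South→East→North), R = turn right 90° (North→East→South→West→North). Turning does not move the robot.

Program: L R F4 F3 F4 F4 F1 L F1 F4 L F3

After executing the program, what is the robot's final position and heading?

Answer: Final position: (row=3, col=0), facing South

Derivation:
Start: (row=10, col=5), facing North
  L: turn left, now facing West
  R: turn right, now facing North
  F4: move forward 4, now at (row=6, col=5)
  F3: move forward 3, now at (row=3, col=5)
  F4: move forward 3/4 (blocked), now at (row=0, col=5)
  F4: move forward 0/4 (blocked), now at (row=0, col=5)
  F1: move forward 0/1 (blocked), now at (row=0, col=5)
  L: turn left, now facing West
  F1: move forward 1, now at (row=0, col=4)
  F4: move forward 4, now at (row=0, col=0)
  L: turn left, now facing South
  F3: move forward 3, now at (row=3, col=0)
Final: (row=3, col=0), facing South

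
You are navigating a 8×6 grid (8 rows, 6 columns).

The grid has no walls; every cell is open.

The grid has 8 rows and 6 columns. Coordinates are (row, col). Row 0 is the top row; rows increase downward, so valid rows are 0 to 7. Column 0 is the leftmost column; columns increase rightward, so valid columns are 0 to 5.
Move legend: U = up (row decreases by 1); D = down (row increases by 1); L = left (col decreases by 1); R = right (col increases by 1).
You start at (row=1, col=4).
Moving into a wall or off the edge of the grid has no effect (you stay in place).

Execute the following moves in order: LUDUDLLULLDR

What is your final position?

Answer: Final position: (row=1, col=1)

Derivation:
Start: (row=1, col=4)
  L (left): (row=1, col=4) -> (row=1, col=3)
  U (up): (row=1, col=3) -> (row=0, col=3)
  D (down): (row=0, col=3) -> (row=1, col=3)
  U (up): (row=1, col=3) -> (row=0, col=3)
  D (down): (row=0, col=3) -> (row=1, col=3)
  L (left): (row=1, col=3) -> (row=1, col=2)
  L (left): (row=1, col=2) -> (row=1, col=1)
  U (up): (row=1, col=1) -> (row=0, col=1)
  L (left): (row=0, col=1) -> (row=0, col=0)
  L (left): blocked, stay at (row=0, col=0)
  D (down): (row=0, col=0) -> (row=1, col=0)
  R (right): (row=1, col=0) -> (row=1, col=1)
Final: (row=1, col=1)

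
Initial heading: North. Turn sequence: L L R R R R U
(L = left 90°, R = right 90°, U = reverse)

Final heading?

Answer: Final heading: North

Derivation:
Start: North
  L (left (90° counter-clockwise)) -> West
  L (left (90° counter-clockwise)) -> South
  R (right (90° clockwise)) -> West
  R (right (90° clockwise)) -> North
  R (right (90° clockwise)) -> East
  R (right (90° clockwise)) -> South
  U (U-turn (180°)) -> North
Final: North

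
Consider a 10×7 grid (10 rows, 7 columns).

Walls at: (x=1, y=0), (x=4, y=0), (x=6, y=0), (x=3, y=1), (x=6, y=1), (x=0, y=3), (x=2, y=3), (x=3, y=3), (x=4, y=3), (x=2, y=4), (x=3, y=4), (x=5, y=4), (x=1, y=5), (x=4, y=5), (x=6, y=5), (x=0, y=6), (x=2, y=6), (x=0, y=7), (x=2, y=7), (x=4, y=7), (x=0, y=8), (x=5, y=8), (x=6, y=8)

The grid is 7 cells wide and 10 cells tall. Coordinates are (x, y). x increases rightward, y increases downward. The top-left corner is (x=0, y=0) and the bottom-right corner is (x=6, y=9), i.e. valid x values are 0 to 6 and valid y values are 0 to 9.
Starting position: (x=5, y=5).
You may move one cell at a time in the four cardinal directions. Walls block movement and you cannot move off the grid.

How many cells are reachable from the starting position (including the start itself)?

BFS flood-fill from (x=5, y=5):
  Distance 0: (x=5, y=5)
  Distance 1: (x=5, y=6)
  Distance 2: (x=4, y=6), (x=6, y=6), (x=5, y=7)
  Distance 3: (x=3, y=6), (x=6, y=7)
  Distance 4: (x=3, y=5), (x=3, y=7)
  Distance 5: (x=2, y=5), (x=3, y=8)
  Distance 6: (x=2, y=8), (x=4, y=8), (x=3, y=9)
  Distance 7: (x=1, y=8), (x=2, y=9), (x=4, y=9)
  Distance 8: (x=1, y=7), (x=1, y=9), (x=5, y=9)
  Distance 9: (x=1, y=6), (x=0, y=9), (x=6, y=9)
Total reachable: 23 (grid has 47 open cells total)

Answer: Reachable cells: 23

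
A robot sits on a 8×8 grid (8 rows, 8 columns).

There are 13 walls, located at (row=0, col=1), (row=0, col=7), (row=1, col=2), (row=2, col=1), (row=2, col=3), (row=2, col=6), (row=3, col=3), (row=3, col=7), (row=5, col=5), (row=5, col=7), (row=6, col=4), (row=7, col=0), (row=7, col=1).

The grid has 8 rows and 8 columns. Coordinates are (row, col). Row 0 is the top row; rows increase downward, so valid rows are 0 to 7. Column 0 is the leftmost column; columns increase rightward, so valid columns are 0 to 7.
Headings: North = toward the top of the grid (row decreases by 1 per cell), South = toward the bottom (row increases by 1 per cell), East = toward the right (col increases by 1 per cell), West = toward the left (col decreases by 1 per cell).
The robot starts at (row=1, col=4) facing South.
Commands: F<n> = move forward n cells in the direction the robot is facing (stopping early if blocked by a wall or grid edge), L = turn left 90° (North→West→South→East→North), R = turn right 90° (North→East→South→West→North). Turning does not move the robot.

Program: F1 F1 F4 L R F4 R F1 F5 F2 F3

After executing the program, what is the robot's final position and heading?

Answer: Final position: (row=5, col=0), facing West

Derivation:
Start: (row=1, col=4), facing South
  F1: move forward 1, now at (row=2, col=4)
  F1: move forward 1, now at (row=3, col=4)
  F4: move forward 2/4 (blocked), now at (row=5, col=4)
  L: turn left, now facing East
  R: turn right, now facing South
  F4: move forward 0/4 (blocked), now at (row=5, col=4)
  R: turn right, now facing West
  F1: move forward 1, now at (row=5, col=3)
  F5: move forward 3/5 (blocked), now at (row=5, col=0)
  F2: move forward 0/2 (blocked), now at (row=5, col=0)
  F3: move forward 0/3 (blocked), now at (row=5, col=0)
Final: (row=5, col=0), facing West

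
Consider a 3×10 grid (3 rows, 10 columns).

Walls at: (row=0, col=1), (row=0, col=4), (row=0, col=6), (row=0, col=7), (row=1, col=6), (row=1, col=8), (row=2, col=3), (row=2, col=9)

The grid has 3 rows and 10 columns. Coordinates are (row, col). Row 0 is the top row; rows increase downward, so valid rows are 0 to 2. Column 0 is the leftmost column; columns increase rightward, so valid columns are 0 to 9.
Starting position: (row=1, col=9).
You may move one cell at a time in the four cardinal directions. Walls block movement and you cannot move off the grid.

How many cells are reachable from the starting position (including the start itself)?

BFS flood-fill from (row=1, col=9):
  Distance 0: (row=1, col=9)
  Distance 1: (row=0, col=9)
  Distance 2: (row=0, col=8)
Total reachable: 3 (grid has 22 open cells total)

Answer: Reachable cells: 3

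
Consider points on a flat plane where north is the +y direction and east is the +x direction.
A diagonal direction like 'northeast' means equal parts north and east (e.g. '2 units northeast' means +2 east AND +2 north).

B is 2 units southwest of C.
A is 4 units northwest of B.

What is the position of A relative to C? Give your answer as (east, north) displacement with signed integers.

Answer: A is at (east=-6, north=2) relative to C.

Derivation:
Place C at the origin (east=0, north=0).
  B is 2 units southwest of C: delta (east=-2, north=-2); B at (east=-2, north=-2).
  A is 4 units northwest of B: delta (east=-4, north=+4); A at (east=-6, north=2).
Therefore A relative to C: (east=-6, north=2).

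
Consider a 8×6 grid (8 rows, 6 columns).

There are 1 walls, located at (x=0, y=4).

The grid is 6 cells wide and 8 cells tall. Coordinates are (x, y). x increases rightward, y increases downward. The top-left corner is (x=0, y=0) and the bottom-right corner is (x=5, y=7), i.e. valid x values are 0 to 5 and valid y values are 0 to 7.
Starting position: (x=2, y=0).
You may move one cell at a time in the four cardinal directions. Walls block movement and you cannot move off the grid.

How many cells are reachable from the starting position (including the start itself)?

Answer: Reachable cells: 47

Derivation:
BFS flood-fill from (x=2, y=0):
  Distance 0: (x=2, y=0)
  Distance 1: (x=1, y=0), (x=3, y=0), (x=2, y=1)
  Distance 2: (x=0, y=0), (x=4, y=0), (x=1, y=1), (x=3, y=1), (x=2, y=2)
  Distance 3: (x=5, y=0), (x=0, y=1), (x=4, y=1), (x=1, y=2), (x=3, y=2), (x=2, y=3)
  Distance 4: (x=5, y=1), (x=0, y=2), (x=4, y=2), (x=1, y=3), (x=3, y=3), (x=2, y=4)
  Distance 5: (x=5, y=2), (x=0, y=3), (x=4, y=3), (x=1, y=4), (x=3, y=4), (x=2, y=5)
  Distance 6: (x=5, y=3), (x=4, y=4), (x=1, y=5), (x=3, y=5), (x=2, y=6)
  Distance 7: (x=5, y=4), (x=0, y=5), (x=4, y=5), (x=1, y=6), (x=3, y=6), (x=2, y=7)
  Distance 8: (x=5, y=5), (x=0, y=6), (x=4, y=6), (x=1, y=7), (x=3, y=7)
  Distance 9: (x=5, y=6), (x=0, y=7), (x=4, y=7)
  Distance 10: (x=5, y=7)
Total reachable: 47 (grid has 47 open cells total)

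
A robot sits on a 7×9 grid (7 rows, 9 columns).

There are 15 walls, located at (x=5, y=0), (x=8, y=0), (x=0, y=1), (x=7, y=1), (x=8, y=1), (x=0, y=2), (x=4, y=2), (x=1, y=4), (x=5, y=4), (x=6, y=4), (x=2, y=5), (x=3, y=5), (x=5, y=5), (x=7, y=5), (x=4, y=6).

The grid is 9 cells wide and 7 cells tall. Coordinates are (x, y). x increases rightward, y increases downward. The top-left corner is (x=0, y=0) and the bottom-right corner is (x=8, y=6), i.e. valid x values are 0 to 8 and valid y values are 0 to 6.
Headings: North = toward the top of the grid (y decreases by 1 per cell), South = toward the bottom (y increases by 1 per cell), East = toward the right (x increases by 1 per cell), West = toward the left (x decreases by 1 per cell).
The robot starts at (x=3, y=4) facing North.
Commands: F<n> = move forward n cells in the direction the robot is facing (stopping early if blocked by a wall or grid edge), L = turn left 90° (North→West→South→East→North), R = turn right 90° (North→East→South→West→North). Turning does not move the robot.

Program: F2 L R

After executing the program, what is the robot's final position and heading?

Start: (x=3, y=4), facing North
  F2: move forward 2, now at (x=3, y=2)
  L: turn left, now facing West
  R: turn right, now facing North
Final: (x=3, y=2), facing North

Answer: Final position: (x=3, y=2), facing North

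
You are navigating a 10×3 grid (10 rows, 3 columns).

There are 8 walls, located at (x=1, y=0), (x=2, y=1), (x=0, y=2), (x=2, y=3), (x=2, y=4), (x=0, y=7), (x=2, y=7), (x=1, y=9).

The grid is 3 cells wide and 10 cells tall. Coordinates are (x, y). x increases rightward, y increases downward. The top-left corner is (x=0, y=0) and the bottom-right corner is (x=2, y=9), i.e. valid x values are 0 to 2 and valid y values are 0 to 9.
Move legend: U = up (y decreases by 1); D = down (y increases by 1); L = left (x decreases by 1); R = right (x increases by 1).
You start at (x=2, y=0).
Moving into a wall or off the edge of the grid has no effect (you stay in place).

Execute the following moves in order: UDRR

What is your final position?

Start: (x=2, y=0)
  U (up): blocked, stay at (x=2, y=0)
  D (down): blocked, stay at (x=2, y=0)
  R (right): blocked, stay at (x=2, y=0)
  R (right): blocked, stay at (x=2, y=0)
Final: (x=2, y=0)

Answer: Final position: (x=2, y=0)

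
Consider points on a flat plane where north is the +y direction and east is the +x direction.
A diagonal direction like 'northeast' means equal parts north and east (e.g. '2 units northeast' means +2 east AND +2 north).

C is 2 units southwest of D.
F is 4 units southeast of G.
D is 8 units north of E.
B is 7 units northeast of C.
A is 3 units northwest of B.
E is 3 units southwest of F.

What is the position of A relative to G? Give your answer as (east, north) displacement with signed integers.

Answer: A is at (east=3, north=9) relative to G.

Derivation:
Place G at the origin (east=0, north=0).
  F is 4 units southeast of G: delta (east=+4, north=-4); F at (east=4, north=-4).
  E is 3 units southwest of F: delta (east=-3, north=-3); E at (east=1, north=-7).
  D is 8 units north of E: delta (east=+0, north=+8); D at (east=1, north=1).
  C is 2 units southwest of D: delta (east=-2, north=-2); C at (east=-1, north=-1).
  B is 7 units northeast of C: delta (east=+7, north=+7); B at (east=6, north=6).
  A is 3 units northwest of B: delta (east=-3, north=+3); A at (east=3, north=9).
Therefore A relative to G: (east=3, north=9).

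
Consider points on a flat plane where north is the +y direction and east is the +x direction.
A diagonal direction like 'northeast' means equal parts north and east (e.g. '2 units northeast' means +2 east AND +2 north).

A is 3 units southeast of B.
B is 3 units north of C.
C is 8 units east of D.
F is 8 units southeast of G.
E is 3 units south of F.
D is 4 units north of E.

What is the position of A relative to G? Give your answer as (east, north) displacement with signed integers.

Place G at the origin (east=0, north=0).
  F is 8 units southeast of G: delta (east=+8, north=-8); F at (east=8, north=-8).
  E is 3 units south of F: delta (east=+0, north=-3); E at (east=8, north=-11).
  D is 4 units north of E: delta (east=+0, north=+4); D at (east=8, north=-7).
  C is 8 units east of D: delta (east=+8, north=+0); C at (east=16, north=-7).
  B is 3 units north of C: delta (east=+0, north=+3); B at (east=16, north=-4).
  A is 3 units southeast of B: delta (east=+3, north=-3); A at (east=19, north=-7).
Therefore A relative to G: (east=19, north=-7).

Answer: A is at (east=19, north=-7) relative to G.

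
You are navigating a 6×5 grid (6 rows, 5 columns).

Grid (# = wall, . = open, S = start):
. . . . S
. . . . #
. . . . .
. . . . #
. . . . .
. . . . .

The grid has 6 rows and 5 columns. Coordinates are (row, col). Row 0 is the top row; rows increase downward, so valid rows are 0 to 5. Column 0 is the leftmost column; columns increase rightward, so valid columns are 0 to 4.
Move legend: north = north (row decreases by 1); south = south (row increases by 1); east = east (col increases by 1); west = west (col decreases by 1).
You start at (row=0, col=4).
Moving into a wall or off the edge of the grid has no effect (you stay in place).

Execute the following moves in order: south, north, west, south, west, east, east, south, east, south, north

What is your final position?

Answer: Final position: (row=2, col=4)

Derivation:
Start: (row=0, col=4)
  south (south): blocked, stay at (row=0, col=4)
  north (north): blocked, stay at (row=0, col=4)
  west (west): (row=0, col=4) -> (row=0, col=3)
  south (south): (row=0, col=3) -> (row=1, col=3)
  west (west): (row=1, col=3) -> (row=1, col=2)
  east (east): (row=1, col=2) -> (row=1, col=3)
  east (east): blocked, stay at (row=1, col=3)
  south (south): (row=1, col=3) -> (row=2, col=3)
  east (east): (row=2, col=3) -> (row=2, col=4)
  south (south): blocked, stay at (row=2, col=4)
  north (north): blocked, stay at (row=2, col=4)
Final: (row=2, col=4)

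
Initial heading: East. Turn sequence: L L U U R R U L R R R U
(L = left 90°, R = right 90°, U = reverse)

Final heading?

Answer: Final heading: West

Derivation:
Start: East
  L (left (90° counter-clockwise)) -> North
  L (left (90° counter-clockwise)) -> West
  U (U-turn (180°)) -> East
  U (U-turn (180°)) -> West
  R (right (90° clockwise)) -> North
  R (right (90° clockwise)) -> East
  U (U-turn (180°)) -> West
  L (left (90° counter-clockwise)) -> South
  R (right (90° clockwise)) -> West
  R (right (90° clockwise)) -> North
  R (right (90° clockwise)) -> East
  U (U-turn (180°)) -> West
Final: West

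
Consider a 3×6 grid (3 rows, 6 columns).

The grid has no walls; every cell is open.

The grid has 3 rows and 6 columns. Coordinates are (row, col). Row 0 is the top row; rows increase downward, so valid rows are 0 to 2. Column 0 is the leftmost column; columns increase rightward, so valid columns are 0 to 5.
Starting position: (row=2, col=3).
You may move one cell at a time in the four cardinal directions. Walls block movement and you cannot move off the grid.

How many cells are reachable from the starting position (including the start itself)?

Answer: Reachable cells: 18

Derivation:
BFS flood-fill from (row=2, col=3):
  Distance 0: (row=2, col=3)
  Distance 1: (row=1, col=3), (row=2, col=2), (row=2, col=4)
  Distance 2: (row=0, col=3), (row=1, col=2), (row=1, col=4), (row=2, col=1), (row=2, col=5)
  Distance 3: (row=0, col=2), (row=0, col=4), (row=1, col=1), (row=1, col=5), (row=2, col=0)
  Distance 4: (row=0, col=1), (row=0, col=5), (row=1, col=0)
  Distance 5: (row=0, col=0)
Total reachable: 18 (grid has 18 open cells total)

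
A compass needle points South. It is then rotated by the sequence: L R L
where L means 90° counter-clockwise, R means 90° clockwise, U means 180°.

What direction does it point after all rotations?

Start: South
  L (left (90° counter-clockwise)) -> East
  R (right (90° clockwise)) -> South
  L (left (90° counter-clockwise)) -> East
Final: East

Answer: Final heading: East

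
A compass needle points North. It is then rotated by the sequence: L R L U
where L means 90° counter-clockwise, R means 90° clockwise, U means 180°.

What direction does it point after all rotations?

Answer: Final heading: East

Derivation:
Start: North
  L (left (90° counter-clockwise)) -> West
  R (right (90° clockwise)) -> North
  L (left (90° counter-clockwise)) -> West
  U (U-turn (180°)) -> East
Final: East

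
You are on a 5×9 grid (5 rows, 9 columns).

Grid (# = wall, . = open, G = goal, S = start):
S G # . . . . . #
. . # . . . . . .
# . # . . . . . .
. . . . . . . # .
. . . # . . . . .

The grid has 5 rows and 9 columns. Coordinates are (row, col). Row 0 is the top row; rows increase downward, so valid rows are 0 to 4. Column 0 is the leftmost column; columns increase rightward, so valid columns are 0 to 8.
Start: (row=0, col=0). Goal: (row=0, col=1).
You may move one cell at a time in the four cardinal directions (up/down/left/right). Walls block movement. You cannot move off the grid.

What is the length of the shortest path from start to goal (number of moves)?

Answer: Shortest path length: 1

Derivation:
BFS from (row=0, col=0) until reaching (row=0, col=1):
  Distance 0: (row=0, col=0)
  Distance 1: (row=0, col=1), (row=1, col=0)  <- goal reached here
One shortest path (1 moves): (row=0, col=0) -> (row=0, col=1)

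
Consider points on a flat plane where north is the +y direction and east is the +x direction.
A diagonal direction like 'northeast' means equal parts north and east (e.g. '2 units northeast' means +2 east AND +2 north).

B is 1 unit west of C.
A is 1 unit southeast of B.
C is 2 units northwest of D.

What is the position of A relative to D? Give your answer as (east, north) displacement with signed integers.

Place D at the origin (east=0, north=0).
  C is 2 units northwest of D: delta (east=-2, north=+2); C at (east=-2, north=2).
  B is 1 unit west of C: delta (east=-1, north=+0); B at (east=-3, north=2).
  A is 1 unit southeast of B: delta (east=+1, north=-1); A at (east=-2, north=1).
Therefore A relative to D: (east=-2, north=1).

Answer: A is at (east=-2, north=1) relative to D.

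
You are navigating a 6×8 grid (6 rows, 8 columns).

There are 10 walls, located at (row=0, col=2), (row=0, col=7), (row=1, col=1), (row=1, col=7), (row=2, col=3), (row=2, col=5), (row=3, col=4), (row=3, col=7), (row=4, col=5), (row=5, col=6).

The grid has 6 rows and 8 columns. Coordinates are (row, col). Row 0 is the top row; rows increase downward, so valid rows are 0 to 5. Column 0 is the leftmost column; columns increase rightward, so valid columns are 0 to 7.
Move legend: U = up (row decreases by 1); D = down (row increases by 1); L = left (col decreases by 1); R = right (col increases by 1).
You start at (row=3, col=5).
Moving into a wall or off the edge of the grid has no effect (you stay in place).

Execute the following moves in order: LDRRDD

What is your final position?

Answer: Final position: (row=4, col=6)

Derivation:
Start: (row=3, col=5)
  L (left): blocked, stay at (row=3, col=5)
  D (down): blocked, stay at (row=3, col=5)
  R (right): (row=3, col=5) -> (row=3, col=6)
  R (right): blocked, stay at (row=3, col=6)
  D (down): (row=3, col=6) -> (row=4, col=6)
  D (down): blocked, stay at (row=4, col=6)
Final: (row=4, col=6)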